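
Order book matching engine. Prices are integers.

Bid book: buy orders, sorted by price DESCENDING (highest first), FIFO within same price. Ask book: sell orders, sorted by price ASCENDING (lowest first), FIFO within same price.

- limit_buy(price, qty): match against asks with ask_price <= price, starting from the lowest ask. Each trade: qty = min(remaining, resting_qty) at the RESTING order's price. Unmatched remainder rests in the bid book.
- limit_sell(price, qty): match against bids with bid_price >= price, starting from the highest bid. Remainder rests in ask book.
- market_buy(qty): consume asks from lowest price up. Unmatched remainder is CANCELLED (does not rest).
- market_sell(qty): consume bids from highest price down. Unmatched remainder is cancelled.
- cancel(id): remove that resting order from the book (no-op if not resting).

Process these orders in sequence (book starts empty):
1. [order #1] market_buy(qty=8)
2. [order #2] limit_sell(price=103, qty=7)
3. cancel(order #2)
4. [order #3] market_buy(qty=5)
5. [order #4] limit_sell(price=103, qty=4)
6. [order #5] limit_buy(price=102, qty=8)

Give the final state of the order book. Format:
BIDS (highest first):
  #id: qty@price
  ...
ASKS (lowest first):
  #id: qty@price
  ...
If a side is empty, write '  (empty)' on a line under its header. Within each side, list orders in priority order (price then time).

Answer: BIDS (highest first):
  #5: 8@102
ASKS (lowest first):
  #4: 4@103

Derivation:
After op 1 [order #1] market_buy(qty=8): fills=none; bids=[-] asks=[-]
After op 2 [order #2] limit_sell(price=103, qty=7): fills=none; bids=[-] asks=[#2:7@103]
After op 3 cancel(order #2): fills=none; bids=[-] asks=[-]
After op 4 [order #3] market_buy(qty=5): fills=none; bids=[-] asks=[-]
After op 5 [order #4] limit_sell(price=103, qty=4): fills=none; bids=[-] asks=[#4:4@103]
After op 6 [order #5] limit_buy(price=102, qty=8): fills=none; bids=[#5:8@102] asks=[#4:4@103]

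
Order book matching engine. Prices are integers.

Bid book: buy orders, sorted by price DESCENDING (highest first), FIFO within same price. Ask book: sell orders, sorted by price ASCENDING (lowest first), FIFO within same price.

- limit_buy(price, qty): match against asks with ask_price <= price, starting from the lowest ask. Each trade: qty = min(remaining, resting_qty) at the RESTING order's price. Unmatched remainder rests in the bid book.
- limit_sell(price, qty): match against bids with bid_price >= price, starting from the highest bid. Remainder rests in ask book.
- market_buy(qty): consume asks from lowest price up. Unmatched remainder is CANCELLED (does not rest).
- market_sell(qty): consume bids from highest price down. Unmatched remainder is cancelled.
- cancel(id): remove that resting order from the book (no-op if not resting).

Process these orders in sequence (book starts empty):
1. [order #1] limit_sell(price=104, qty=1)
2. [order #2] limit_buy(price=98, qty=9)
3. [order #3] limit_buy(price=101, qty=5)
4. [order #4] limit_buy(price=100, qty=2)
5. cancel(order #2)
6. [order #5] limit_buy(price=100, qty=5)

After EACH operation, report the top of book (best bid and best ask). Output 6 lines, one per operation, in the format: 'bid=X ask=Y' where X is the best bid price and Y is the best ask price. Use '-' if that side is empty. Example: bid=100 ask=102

Answer: bid=- ask=104
bid=98 ask=104
bid=101 ask=104
bid=101 ask=104
bid=101 ask=104
bid=101 ask=104

Derivation:
After op 1 [order #1] limit_sell(price=104, qty=1): fills=none; bids=[-] asks=[#1:1@104]
After op 2 [order #2] limit_buy(price=98, qty=9): fills=none; bids=[#2:9@98] asks=[#1:1@104]
After op 3 [order #3] limit_buy(price=101, qty=5): fills=none; bids=[#3:5@101 #2:9@98] asks=[#1:1@104]
After op 4 [order #4] limit_buy(price=100, qty=2): fills=none; bids=[#3:5@101 #4:2@100 #2:9@98] asks=[#1:1@104]
After op 5 cancel(order #2): fills=none; bids=[#3:5@101 #4:2@100] asks=[#1:1@104]
After op 6 [order #5] limit_buy(price=100, qty=5): fills=none; bids=[#3:5@101 #4:2@100 #5:5@100] asks=[#1:1@104]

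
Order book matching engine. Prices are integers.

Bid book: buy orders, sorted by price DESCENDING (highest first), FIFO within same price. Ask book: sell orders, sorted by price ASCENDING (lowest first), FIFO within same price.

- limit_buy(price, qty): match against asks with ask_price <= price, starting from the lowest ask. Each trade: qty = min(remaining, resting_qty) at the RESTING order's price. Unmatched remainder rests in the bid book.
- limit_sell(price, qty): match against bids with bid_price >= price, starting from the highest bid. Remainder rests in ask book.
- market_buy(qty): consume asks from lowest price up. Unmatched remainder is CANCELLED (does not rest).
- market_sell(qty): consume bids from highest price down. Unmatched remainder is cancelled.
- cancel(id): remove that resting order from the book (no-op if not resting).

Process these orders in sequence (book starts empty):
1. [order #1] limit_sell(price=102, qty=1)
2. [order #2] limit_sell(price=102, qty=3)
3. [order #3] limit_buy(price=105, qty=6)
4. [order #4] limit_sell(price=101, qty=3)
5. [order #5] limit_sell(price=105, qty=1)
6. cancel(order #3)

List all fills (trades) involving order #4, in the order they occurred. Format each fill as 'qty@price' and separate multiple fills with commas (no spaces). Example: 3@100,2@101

Answer: 2@105

Derivation:
After op 1 [order #1] limit_sell(price=102, qty=1): fills=none; bids=[-] asks=[#1:1@102]
After op 2 [order #2] limit_sell(price=102, qty=3): fills=none; bids=[-] asks=[#1:1@102 #2:3@102]
After op 3 [order #3] limit_buy(price=105, qty=6): fills=#3x#1:1@102 #3x#2:3@102; bids=[#3:2@105] asks=[-]
After op 4 [order #4] limit_sell(price=101, qty=3): fills=#3x#4:2@105; bids=[-] asks=[#4:1@101]
After op 5 [order #5] limit_sell(price=105, qty=1): fills=none; bids=[-] asks=[#4:1@101 #5:1@105]
After op 6 cancel(order #3): fills=none; bids=[-] asks=[#4:1@101 #5:1@105]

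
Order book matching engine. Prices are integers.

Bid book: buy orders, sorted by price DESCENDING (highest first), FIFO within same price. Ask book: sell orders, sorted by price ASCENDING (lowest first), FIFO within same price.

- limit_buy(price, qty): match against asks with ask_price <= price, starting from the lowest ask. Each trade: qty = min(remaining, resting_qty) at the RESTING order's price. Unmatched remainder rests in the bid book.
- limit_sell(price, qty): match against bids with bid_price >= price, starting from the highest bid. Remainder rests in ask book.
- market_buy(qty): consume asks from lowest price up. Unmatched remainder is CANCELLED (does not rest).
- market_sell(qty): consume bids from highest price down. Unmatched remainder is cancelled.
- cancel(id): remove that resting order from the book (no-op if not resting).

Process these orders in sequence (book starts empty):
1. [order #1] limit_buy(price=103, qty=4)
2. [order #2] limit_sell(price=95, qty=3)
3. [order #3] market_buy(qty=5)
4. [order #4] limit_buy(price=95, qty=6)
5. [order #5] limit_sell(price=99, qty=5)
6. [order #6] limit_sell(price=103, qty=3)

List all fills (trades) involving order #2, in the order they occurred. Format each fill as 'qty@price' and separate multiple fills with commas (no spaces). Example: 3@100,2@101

After op 1 [order #1] limit_buy(price=103, qty=4): fills=none; bids=[#1:4@103] asks=[-]
After op 2 [order #2] limit_sell(price=95, qty=3): fills=#1x#2:3@103; bids=[#1:1@103] asks=[-]
After op 3 [order #3] market_buy(qty=5): fills=none; bids=[#1:1@103] asks=[-]
After op 4 [order #4] limit_buy(price=95, qty=6): fills=none; bids=[#1:1@103 #4:6@95] asks=[-]
After op 5 [order #5] limit_sell(price=99, qty=5): fills=#1x#5:1@103; bids=[#4:6@95] asks=[#5:4@99]
After op 6 [order #6] limit_sell(price=103, qty=3): fills=none; bids=[#4:6@95] asks=[#5:4@99 #6:3@103]

Answer: 3@103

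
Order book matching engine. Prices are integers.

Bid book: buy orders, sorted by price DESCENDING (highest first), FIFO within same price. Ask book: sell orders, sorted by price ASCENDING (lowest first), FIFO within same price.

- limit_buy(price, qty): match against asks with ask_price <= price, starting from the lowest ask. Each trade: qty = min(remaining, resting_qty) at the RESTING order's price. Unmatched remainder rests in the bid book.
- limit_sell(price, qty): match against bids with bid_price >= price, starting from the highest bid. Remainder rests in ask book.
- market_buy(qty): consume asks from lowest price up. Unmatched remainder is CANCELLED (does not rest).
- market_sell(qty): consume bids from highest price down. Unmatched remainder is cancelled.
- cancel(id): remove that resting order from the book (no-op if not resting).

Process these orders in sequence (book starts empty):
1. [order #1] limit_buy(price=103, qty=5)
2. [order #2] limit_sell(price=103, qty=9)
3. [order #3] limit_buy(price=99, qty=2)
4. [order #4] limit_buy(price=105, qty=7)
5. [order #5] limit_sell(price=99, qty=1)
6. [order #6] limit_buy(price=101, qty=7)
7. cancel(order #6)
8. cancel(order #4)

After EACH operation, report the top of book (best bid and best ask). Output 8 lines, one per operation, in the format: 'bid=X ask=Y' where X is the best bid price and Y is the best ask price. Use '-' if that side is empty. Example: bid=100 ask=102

After op 1 [order #1] limit_buy(price=103, qty=5): fills=none; bids=[#1:5@103] asks=[-]
After op 2 [order #2] limit_sell(price=103, qty=9): fills=#1x#2:5@103; bids=[-] asks=[#2:4@103]
After op 3 [order #3] limit_buy(price=99, qty=2): fills=none; bids=[#3:2@99] asks=[#2:4@103]
After op 4 [order #4] limit_buy(price=105, qty=7): fills=#4x#2:4@103; bids=[#4:3@105 #3:2@99] asks=[-]
After op 5 [order #5] limit_sell(price=99, qty=1): fills=#4x#5:1@105; bids=[#4:2@105 #3:2@99] asks=[-]
After op 6 [order #6] limit_buy(price=101, qty=7): fills=none; bids=[#4:2@105 #6:7@101 #3:2@99] asks=[-]
After op 7 cancel(order #6): fills=none; bids=[#4:2@105 #3:2@99] asks=[-]
After op 8 cancel(order #4): fills=none; bids=[#3:2@99] asks=[-]

Answer: bid=103 ask=-
bid=- ask=103
bid=99 ask=103
bid=105 ask=-
bid=105 ask=-
bid=105 ask=-
bid=105 ask=-
bid=99 ask=-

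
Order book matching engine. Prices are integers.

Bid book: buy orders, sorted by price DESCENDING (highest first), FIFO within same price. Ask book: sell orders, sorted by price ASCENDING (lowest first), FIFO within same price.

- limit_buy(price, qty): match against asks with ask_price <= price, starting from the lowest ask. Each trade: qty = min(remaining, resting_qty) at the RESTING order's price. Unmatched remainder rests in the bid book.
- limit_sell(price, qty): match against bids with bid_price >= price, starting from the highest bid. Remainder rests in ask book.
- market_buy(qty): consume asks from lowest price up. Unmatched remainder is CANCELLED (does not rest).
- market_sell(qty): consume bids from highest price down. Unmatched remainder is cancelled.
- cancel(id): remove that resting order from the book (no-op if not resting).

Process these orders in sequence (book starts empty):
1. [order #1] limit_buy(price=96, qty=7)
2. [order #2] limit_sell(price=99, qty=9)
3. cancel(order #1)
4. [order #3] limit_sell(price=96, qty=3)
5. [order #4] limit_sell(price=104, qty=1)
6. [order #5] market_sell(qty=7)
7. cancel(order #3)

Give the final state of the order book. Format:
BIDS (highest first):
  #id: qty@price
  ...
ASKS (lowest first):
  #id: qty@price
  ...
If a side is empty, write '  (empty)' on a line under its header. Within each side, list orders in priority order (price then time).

After op 1 [order #1] limit_buy(price=96, qty=7): fills=none; bids=[#1:7@96] asks=[-]
After op 2 [order #2] limit_sell(price=99, qty=9): fills=none; bids=[#1:7@96] asks=[#2:9@99]
After op 3 cancel(order #1): fills=none; bids=[-] asks=[#2:9@99]
After op 4 [order #3] limit_sell(price=96, qty=3): fills=none; bids=[-] asks=[#3:3@96 #2:9@99]
After op 5 [order #4] limit_sell(price=104, qty=1): fills=none; bids=[-] asks=[#3:3@96 #2:9@99 #4:1@104]
After op 6 [order #5] market_sell(qty=7): fills=none; bids=[-] asks=[#3:3@96 #2:9@99 #4:1@104]
After op 7 cancel(order #3): fills=none; bids=[-] asks=[#2:9@99 #4:1@104]

Answer: BIDS (highest first):
  (empty)
ASKS (lowest first):
  #2: 9@99
  #4: 1@104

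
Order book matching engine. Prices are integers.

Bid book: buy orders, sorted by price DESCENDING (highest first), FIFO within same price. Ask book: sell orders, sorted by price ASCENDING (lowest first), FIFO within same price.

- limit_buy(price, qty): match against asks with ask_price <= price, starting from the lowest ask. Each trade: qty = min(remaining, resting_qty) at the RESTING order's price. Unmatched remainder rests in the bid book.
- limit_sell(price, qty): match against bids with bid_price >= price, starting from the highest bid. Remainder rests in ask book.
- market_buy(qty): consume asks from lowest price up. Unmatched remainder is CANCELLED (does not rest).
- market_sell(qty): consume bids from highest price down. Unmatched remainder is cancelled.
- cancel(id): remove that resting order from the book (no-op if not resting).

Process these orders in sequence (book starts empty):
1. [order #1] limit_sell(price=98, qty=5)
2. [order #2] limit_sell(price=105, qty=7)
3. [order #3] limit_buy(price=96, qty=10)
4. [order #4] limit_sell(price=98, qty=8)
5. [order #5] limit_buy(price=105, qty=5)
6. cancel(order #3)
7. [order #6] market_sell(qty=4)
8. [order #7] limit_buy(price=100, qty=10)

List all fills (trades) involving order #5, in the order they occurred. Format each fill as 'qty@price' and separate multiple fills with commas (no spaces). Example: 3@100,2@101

Answer: 5@98

Derivation:
After op 1 [order #1] limit_sell(price=98, qty=5): fills=none; bids=[-] asks=[#1:5@98]
After op 2 [order #2] limit_sell(price=105, qty=7): fills=none; bids=[-] asks=[#1:5@98 #2:7@105]
After op 3 [order #3] limit_buy(price=96, qty=10): fills=none; bids=[#3:10@96] asks=[#1:5@98 #2:7@105]
After op 4 [order #4] limit_sell(price=98, qty=8): fills=none; bids=[#3:10@96] asks=[#1:5@98 #4:8@98 #2:7@105]
After op 5 [order #5] limit_buy(price=105, qty=5): fills=#5x#1:5@98; bids=[#3:10@96] asks=[#4:8@98 #2:7@105]
After op 6 cancel(order #3): fills=none; bids=[-] asks=[#4:8@98 #2:7@105]
After op 7 [order #6] market_sell(qty=4): fills=none; bids=[-] asks=[#4:8@98 #2:7@105]
After op 8 [order #7] limit_buy(price=100, qty=10): fills=#7x#4:8@98; bids=[#7:2@100] asks=[#2:7@105]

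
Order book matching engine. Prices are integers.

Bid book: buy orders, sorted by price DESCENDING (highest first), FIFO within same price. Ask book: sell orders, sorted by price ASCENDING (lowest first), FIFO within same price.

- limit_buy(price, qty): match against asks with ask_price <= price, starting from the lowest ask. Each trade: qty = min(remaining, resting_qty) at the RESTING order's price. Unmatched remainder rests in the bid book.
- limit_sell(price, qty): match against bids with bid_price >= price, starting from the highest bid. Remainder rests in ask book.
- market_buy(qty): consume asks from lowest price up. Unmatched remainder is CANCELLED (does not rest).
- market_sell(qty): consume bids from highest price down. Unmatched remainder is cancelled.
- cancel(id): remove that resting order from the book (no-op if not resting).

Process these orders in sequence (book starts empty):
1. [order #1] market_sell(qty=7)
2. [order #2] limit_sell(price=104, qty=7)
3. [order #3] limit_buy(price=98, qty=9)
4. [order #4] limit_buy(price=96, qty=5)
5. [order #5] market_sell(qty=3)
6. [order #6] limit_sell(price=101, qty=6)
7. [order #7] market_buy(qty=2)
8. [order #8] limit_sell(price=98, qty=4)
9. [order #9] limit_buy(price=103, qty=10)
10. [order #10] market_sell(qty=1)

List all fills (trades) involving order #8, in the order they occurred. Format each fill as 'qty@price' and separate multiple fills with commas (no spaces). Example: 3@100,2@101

Answer: 4@98

Derivation:
After op 1 [order #1] market_sell(qty=7): fills=none; bids=[-] asks=[-]
After op 2 [order #2] limit_sell(price=104, qty=7): fills=none; bids=[-] asks=[#2:7@104]
After op 3 [order #3] limit_buy(price=98, qty=9): fills=none; bids=[#3:9@98] asks=[#2:7@104]
After op 4 [order #4] limit_buy(price=96, qty=5): fills=none; bids=[#3:9@98 #4:5@96] asks=[#2:7@104]
After op 5 [order #5] market_sell(qty=3): fills=#3x#5:3@98; bids=[#3:6@98 #4:5@96] asks=[#2:7@104]
After op 6 [order #6] limit_sell(price=101, qty=6): fills=none; bids=[#3:6@98 #4:5@96] asks=[#6:6@101 #2:7@104]
After op 7 [order #7] market_buy(qty=2): fills=#7x#6:2@101; bids=[#3:6@98 #4:5@96] asks=[#6:4@101 #2:7@104]
After op 8 [order #8] limit_sell(price=98, qty=4): fills=#3x#8:4@98; bids=[#3:2@98 #4:5@96] asks=[#6:4@101 #2:7@104]
After op 9 [order #9] limit_buy(price=103, qty=10): fills=#9x#6:4@101; bids=[#9:6@103 #3:2@98 #4:5@96] asks=[#2:7@104]
After op 10 [order #10] market_sell(qty=1): fills=#9x#10:1@103; bids=[#9:5@103 #3:2@98 #4:5@96] asks=[#2:7@104]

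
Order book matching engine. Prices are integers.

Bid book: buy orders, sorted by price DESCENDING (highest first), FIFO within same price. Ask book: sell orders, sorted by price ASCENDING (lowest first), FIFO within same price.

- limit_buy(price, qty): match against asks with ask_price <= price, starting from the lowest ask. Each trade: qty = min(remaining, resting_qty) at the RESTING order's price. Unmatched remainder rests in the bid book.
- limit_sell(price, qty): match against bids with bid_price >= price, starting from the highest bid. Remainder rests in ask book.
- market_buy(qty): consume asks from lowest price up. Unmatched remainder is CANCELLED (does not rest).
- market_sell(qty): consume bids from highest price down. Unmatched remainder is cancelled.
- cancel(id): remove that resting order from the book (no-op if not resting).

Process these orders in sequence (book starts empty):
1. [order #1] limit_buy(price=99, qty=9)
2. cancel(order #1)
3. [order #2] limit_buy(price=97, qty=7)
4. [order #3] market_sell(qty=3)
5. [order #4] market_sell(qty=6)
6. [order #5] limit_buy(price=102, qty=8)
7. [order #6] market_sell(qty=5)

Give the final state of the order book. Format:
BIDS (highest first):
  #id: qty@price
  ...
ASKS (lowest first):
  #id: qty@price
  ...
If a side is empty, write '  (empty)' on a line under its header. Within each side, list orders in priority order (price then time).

Answer: BIDS (highest first):
  #5: 3@102
ASKS (lowest first):
  (empty)

Derivation:
After op 1 [order #1] limit_buy(price=99, qty=9): fills=none; bids=[#1:9@99] asks=[-]
After op 2 cancel(order #1): fills=none; bids=[-] asks=[-]
After op 3 [order #2] limit_buy(price=97, qty=7): fills=none; bids=[#2:7@97] asks=[-]
After op 4 [order #3] market_sell(qty=3): fills=#2x#3:3@97; bids=[#2:4@97] asks=[-]
After op 5 [order #4] market_sell(qty=6): fills=#2x#4:4@97; bids=[-] asks=[-]
After op 6 [order #5] limit_buy(price=102, qty=8): fills=none; bids=[#5:8@102] asks=[-]
After op 7 [order #6] market_sell(qty=5): fills=#5x#6:5@102; bids=[#5:3@102] asks=[-]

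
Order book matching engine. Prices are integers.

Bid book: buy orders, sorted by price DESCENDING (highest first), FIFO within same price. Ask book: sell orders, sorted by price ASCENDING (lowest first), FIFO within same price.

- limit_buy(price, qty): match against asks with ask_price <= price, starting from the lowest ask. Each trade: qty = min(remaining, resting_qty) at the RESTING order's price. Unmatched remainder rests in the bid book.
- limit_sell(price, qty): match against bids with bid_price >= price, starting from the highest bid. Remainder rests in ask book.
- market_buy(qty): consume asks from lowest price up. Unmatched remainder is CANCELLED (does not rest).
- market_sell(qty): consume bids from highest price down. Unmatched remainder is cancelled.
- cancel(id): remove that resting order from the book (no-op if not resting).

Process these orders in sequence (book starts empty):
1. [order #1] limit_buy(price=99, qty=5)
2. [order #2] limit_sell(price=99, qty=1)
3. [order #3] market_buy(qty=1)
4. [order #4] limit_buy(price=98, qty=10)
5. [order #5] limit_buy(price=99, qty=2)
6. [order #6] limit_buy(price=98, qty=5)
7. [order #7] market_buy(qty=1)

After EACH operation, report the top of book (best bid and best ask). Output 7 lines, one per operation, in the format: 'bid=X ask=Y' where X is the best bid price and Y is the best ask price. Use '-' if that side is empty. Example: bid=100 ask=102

Answer: bid=99 ask=-
bid=99 ask=-
bid=99 ask=-
bid=99 ask=-
bid=99 ask=-
bid=99 ask=-
bid=99 ask=-

Derivation:
After op 1 [order #1] limit_buy(price=99, qty=5): fills=none; bids=[#1:5@99] asks=[-]
After op 2 [order #2] limit_sell(price=99, qty=1): fills=#1x#2:1@99; bids=[#1:4@99] asks=[-]
After op 3 [order #3] market_buy(qty=1): fills=none; bids=[#1:4@99] asks=[-]
After op 4 [order #4] limit_buy(price=98, qty=10): fills=none; bids=[#1:4@99 #4:10@98] asks=[-]
After op 5 [order #5] limit_buy(price=99, qty=2): fills=none; bids=[#1:4@99 #5:2@99 #4:10@98] asks=[-]
After op 6 [order #6] limit_buy(price=98, qty=5): fills=none; bids=[#1:4@99 #5:2@99 #4:10@98 #6:5@98] asks=[-]
After op 7 [order #7] market_buy(qty=1): fills=none; bids=[#1:4@99 #5:2@99 #4:10@98 #6:5@98] asks=[-]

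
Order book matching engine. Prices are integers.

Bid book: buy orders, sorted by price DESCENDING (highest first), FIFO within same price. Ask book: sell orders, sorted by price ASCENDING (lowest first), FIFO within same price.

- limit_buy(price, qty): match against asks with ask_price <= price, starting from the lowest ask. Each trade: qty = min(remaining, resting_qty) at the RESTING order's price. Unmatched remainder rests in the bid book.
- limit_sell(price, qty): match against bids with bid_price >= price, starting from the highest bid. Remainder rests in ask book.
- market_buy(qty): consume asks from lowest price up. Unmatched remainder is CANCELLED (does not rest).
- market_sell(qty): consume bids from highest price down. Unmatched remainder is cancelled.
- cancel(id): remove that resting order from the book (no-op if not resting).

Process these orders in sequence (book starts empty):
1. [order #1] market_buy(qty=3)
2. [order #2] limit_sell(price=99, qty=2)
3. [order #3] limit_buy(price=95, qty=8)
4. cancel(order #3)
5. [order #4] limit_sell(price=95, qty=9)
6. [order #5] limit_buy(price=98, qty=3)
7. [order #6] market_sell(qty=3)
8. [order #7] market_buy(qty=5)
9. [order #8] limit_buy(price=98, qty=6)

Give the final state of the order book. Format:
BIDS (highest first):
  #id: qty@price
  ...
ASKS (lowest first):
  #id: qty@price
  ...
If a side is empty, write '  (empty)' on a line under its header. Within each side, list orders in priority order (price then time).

Answer: BIDS (highest first):
  #8: 5@98
ASKS (lowest first):
  #2: 2@99

Derivation:
After op 1 [order #1] market_buy(qty=3): fills=none; bids=[-] asks=[-]
After op 2 [order #2] limit_sell(price=99, qty=2): fills=none; bids=[-] asks=[#2:2@99]
After op 3 [order #3] limit_buy(price=95, qty=8): fills=none; bids=[#3:8@95] asks=[#2:2@99]
After op 4 cancel(order #3): fills=none; bids=[-] asks=[#2:2@99]
After op 5 [order #4] limit_sell(price=95, qty=9): fills=none; bids=[-] asks=[#4:9@95 #2:2@99]
After op 6 [order #5] limit_buy(price=98, qty=3): fills=#5x#4:3@95; bids=[-] asks=[#4:6@95 #2:2@99]
After op 7 [order #6] market_sell(qty=3): fills=none; bids=[-] asks=[#4:6@95 #2:2@99]
After op 8 [order #7] market_buy(qty=5): fills=#7x#4:5@95; bids=[-] asks=[#4:1@95 #2:2@99]
After op 9 [order #8] limit_buy(price=98, qty=6): fills=#8x#4:1@95; bids=[#8:5@98] asks=[#2:2@99]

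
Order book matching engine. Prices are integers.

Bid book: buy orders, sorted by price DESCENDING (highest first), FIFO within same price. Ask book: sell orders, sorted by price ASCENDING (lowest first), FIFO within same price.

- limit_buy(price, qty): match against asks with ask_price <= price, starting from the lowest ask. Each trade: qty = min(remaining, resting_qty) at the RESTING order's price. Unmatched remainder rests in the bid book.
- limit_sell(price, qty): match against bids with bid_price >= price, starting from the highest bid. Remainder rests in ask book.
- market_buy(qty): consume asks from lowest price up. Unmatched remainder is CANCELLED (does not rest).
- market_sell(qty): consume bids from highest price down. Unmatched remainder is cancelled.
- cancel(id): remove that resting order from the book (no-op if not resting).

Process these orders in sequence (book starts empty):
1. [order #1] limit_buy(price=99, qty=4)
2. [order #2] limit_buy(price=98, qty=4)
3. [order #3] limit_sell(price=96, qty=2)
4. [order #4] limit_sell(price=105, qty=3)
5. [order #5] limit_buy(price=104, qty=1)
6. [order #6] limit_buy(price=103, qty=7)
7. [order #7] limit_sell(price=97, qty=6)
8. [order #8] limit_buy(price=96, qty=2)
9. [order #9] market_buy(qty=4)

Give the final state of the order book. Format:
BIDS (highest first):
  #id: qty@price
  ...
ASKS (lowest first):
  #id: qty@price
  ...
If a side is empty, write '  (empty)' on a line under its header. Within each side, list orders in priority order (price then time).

After op 1 [order #1] limit_buy(price=99, qty=4): fills=none; bids=[#1:4@99] asks=[-]
After op 2 [order #2] limit_buy(price=98, qty=4): fills=none; bids=[#1:4@99 #2:4@98] asks=[-]
After op 3 [order #3] limit_sell(price=96, qty=2): fills=#1x#3:2@99; bids=[#1:2@99 #2:4@98] asks=[-]
After op 4 [order #4] limit_sell(price=105, qty=3): fills=none; bids=[#1:2@99 #2:4@98] asks=[#4:3@105]
After op 5 [order #5] limit_buy(price=104, qty=1): fills=none; bids=[#5:1@104 #1:2@99 #2:4@98] asks=[#4:3@105]
After op 6 [order #6] limit_buy(price=103, qty=7): fills=none; bids=[#5:1@104 #6:7@103 #1:2@99 #2:4@98] asks=[#4:3@105]
After op 7 [order #7] limit_sell(price=97, qty=6): fills=#5x#7:1@104 #6x#7:5@103; bids=[#6:2@103 #1:2@99 #2:4@98] asks=[#4:3@105]
After op 8 [order #8] limit_buy(price=96, qty=2): fills=none; bids=[#6:2@103 #1:2@99 #2:4@98 #8:2@96] asks=[#4:3@105]
After op 9 [order #9] market_buy(qty=4): fills=#9x#4:3@105; bids=[#6:2@103 #1:2@99 #2:4@98 #8:2@96] asks=[-]

Answer: BIDS (highest first):
  #6: 2@103
  #1: 2@99
  #2: 4@98
  #8: 2@96
ASKS (lowest first):
  (empty)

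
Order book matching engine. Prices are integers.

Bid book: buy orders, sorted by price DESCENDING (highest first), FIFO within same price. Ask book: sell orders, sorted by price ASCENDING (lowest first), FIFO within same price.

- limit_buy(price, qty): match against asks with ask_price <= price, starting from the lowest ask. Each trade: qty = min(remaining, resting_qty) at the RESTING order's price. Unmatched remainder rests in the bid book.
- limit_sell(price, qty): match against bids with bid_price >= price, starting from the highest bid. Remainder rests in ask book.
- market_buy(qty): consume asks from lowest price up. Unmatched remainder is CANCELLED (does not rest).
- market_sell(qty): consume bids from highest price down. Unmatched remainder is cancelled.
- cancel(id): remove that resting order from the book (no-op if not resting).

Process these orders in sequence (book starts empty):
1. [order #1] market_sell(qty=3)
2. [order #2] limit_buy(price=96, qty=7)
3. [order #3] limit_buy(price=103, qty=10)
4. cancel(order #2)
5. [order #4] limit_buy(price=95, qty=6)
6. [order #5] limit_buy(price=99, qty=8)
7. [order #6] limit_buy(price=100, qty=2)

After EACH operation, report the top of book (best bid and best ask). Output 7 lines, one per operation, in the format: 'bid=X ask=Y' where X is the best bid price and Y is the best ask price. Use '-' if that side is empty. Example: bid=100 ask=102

Answer: bid=- ask=-
bid=96 ask=-
bid=103 ask=-
bid=103 ask=-
bid=103 ask=-
bid=103 ask=-
bid=103 ask=-

Derivation:
After op 1 [order #1] market_sell(qty=3): fills=none; bids=[-] asks=[-]
After op 2 [order #2] limit_buy(price=96, qty=7): fills=none; bids=[#2:7@96] asks=[-]
After op 3 [order #3] limit_buy(price=103, qty=10): fills=none; bids=[#3:10@103 #2:7@96] asks=[-]
After op 4 cancel(order #2): fills=none; bids=[#3:10@103] asks=[-]
After op 5 [order #4] limit_buy(price=95, qty=6): fills=none; bids=[#3:10@103 #4:6@95] asks=[-]
After op 6 [order #5] limit_buy(price=99, qty=8): fills=none; bids=[#3:10@103 #5:8@99 #4:6@95] asks=[-]
After op 7 [order #6] limit_buy(price=100, qty=2): fills=none; bids=[#3:10@103 #6:2@100 #5:8@99 #4:6@95] asks=[-]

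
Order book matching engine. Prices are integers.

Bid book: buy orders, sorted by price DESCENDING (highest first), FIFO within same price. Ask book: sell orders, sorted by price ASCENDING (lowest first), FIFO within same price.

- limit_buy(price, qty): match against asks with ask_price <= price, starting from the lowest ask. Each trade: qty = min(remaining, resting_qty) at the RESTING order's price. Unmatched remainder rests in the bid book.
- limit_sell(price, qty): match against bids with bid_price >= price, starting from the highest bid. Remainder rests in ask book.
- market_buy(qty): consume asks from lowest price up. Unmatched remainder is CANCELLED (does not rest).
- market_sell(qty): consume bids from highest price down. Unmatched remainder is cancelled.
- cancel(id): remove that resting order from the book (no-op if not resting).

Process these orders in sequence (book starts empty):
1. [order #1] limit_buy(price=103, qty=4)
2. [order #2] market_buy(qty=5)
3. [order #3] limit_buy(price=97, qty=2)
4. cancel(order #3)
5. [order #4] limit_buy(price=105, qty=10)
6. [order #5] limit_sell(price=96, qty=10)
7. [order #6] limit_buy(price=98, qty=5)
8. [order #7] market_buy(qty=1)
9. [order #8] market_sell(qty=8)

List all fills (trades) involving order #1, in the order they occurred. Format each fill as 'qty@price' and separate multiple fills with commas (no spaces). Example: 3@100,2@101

After op 1 [order #1] limit_buy(price=103, qty=4): fills=none; bids=[#1:4@103] asks=[-]
After op 2 [order #2] market_buy(qty=5): fills=none; bids=[#1:4@103] asks=[-]
After op 3 [order #3] limit_buy(price=97, qty=2): fills=none; bids=[#1:4@103 #3:2@97] asks=[-]
After op 4 cancel(order #3): fills=none; bids=[#1:4@103] asks=[-]
After op 5 [order #4] limit_buy(price=105, qty=10): fills=none; bids=[#4:10@105 #1:4@103] asks=[-]
After op 6 [order #5] limit_sell(price=96, qty=10): fills=#4x#5:10@105; bids=[#1:4@103] asks=[-]
After op 7 [order #6] limit_buy(price=98, qty=5): fills=none; bids=[#1:4@103 #6:5@98] asks=[-]
After op 8 [order #7] market_buy(qty=1): fills=none; bids=[#1:4@103 #6:5@98] asks=[-]
After op 9 [order #8] market_sell(qty=8): fills=#1x#8:4@103 #6x#8:4@98; bids=[#6:1@98] asks=[-]

Answer: 4@103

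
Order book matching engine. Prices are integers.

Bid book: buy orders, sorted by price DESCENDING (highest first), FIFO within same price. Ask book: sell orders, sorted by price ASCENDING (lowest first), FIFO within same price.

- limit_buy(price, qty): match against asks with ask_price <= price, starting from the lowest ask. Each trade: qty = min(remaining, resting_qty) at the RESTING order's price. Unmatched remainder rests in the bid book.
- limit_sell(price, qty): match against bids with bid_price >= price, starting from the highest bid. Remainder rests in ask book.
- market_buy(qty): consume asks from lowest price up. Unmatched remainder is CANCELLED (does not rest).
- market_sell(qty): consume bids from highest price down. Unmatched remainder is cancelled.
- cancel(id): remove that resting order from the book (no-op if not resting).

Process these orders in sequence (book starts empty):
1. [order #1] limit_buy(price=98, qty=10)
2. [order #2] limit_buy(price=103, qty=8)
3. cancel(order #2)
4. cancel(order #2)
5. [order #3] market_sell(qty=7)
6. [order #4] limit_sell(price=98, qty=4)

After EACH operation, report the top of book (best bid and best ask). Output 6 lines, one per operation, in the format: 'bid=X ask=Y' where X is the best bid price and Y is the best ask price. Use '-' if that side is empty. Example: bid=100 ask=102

After op 1 [order #1] limit_buy(price=98, qty=10): fills=none; bids=[#1:10@98] asks=[-]
After op 2 [order #2] limit_buy(price=103, qty=8): fills=none; bids=[#2:8@103 #1:10@98] asks=[-]
After op 3 cancel(order #2): fills=none; bids=[#1:10@98] asks=[-]
After op 4 cancel(order #2): fills=none; bids=[#1:10@98] asks=[-]
After op 5 [order #3] market_sell(qty=7): fills=#1x#3:7@98; bids=[#1:3@98] asks=[-]
After op 6 [order #4] limit_sell(price=98, qty=4): fills=#1x#4:3@98; bids=[-] asks=[#4:1@98]

Answer: bid=98 ask=-
bid=103 ask=-
bid=98 ask=-
bid=98 ask=-
bid=98 ask=-
bid=- ask=98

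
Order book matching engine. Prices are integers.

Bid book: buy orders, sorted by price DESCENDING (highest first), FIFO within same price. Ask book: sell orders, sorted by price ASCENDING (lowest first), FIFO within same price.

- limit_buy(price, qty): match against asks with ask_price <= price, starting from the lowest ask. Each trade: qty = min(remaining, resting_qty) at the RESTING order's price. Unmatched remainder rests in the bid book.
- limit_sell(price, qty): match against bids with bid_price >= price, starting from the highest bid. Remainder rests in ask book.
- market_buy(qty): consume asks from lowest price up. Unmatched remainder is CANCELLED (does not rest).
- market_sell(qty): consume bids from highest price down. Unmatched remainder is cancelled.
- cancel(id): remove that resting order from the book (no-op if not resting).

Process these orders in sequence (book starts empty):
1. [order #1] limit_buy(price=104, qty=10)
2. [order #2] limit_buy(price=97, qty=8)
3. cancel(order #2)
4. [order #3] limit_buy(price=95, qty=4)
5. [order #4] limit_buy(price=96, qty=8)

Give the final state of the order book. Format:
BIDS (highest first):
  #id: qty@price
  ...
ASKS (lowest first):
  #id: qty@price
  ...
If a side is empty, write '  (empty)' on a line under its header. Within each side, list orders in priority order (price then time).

Answer: BIDS (highest first):
  #1: 10@104
  #4: 8@96
  #3: 4@95
ASKS (lowest first):
  (empty)

Derivation:
After op 1 [order #1] limit_buy(price=104, qty=10): fills=none; bids=[#1:10@104] asks=[-]
After op 2 [order #2] limit_buy(price=97, qty=8): fills=none; bids=[#1:10@104 #2:8@97] asks=[-]
After op 3 cancel(order #2): fills=none; bids=[#1:10@104] asks=[-]
After op 4 [order #3] limit_buy(price=95, qty=4): fills=none; bids=[#1:10@104 #3:4@95] asks=[-]
After op 5 [order #4] limit_buy(price=96, qty=8): fills=none; bids=[#1:10@104 #4:8@96 #3:4@95] asks=[-]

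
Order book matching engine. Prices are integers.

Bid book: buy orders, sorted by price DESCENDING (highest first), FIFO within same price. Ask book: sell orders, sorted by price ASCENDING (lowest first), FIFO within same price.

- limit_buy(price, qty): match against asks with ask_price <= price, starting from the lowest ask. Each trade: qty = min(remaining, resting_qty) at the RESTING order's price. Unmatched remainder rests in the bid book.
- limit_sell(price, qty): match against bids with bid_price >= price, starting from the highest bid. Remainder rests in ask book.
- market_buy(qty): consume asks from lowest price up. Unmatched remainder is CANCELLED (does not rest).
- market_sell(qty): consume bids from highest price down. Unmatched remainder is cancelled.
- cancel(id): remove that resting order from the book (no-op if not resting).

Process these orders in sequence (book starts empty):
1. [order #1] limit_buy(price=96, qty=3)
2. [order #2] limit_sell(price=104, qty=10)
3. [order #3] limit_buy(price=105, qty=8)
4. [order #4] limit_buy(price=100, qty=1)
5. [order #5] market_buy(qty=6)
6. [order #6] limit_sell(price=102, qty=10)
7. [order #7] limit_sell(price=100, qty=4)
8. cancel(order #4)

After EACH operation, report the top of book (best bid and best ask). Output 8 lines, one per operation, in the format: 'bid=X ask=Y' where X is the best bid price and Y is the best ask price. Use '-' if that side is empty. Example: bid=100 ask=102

After op 1 [order #1] limit_buy(price=96, qty=3): fills=none; bids=[#1:3@96] asks=[-]
After op 2 [order #2] limit_sell(price=104, qty=10): fills=none; bids=[#1:3@96] asks=[#2:10@104]
After op 3 [order #3] limit_buy(price=105, qty=8): fills=#3x#2:8@104; bids=[#1:3@96] asks=[#2:2@104]
After op 4 [order #4] limit_buy(price=100, qty=1): fills=none; bids=[#4:1@100 #1:3@96] asks=[#2:2@104]
After op 5 [order #5] market_buy(qty=6): fills=#5x#2:2@104; bids=[#4:1@100 #1:3@96] asks=[-]
After op 6 [order #6] limit_sell(price=102, qty=10): fills=none; bids=[#4:1@100 #1:3@96] asks=[#6:10@102]
After op 7 [order #7] limit_sell(price=100, qty=4): fills=#4x#7:1@100; bids=[#1:3@96] asks=[#7:3@100 #6:10@102]
After op 8 cancel(order #4): fills=none; bids=[#1:3@96] asks=[#7:3@100 #6:10@102]

Answer: bid=96 ask=-
bid=96 ask=104
bid=96 ask=104
bid=100 ask=104
bid=100 ask=-
bid=100 ask=102
bid=96 ask=100
bid=96 ask=100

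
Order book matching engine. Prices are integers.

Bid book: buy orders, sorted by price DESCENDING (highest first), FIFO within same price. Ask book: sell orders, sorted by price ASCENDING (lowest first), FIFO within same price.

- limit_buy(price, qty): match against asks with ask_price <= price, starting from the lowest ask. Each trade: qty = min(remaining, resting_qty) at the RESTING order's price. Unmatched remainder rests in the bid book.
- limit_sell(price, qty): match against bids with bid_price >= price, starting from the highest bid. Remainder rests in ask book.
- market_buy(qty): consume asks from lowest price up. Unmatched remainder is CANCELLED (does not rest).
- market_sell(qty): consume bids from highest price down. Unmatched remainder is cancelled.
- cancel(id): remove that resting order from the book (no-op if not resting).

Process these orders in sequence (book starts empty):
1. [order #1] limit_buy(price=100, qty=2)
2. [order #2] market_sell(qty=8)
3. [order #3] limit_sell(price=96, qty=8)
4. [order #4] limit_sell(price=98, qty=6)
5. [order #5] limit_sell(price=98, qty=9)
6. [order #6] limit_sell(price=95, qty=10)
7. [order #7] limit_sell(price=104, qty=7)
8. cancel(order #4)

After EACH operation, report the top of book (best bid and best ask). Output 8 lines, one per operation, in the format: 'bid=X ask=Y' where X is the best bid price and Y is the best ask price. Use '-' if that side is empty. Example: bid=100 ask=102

After op 1 [order #1] limit_buy(price=100, qty=2): fills=none; bids=[#1:2@100] asks=[-]
After op 2 [order #2] market_sell(qty=8): fills=#1x#2:2@100; bids=[-] asks=[-]
After op 3 [order #3] limit_sell(price=96, qty=8): fills=none; bids=[-] asks=[#3:8@96]
After op 4 [order #4] limit_sell(price=98, qty=6): fills=none; bids=[-] asks=[#3:8@96 #4:6@98]
After op 5 [order #5] limit_sell(price=98, qty=9): fills=none; bids=[-] asks=[#3:8@96 #4:6@98 #5:9@98]
After op 6 [order #6] limit_sell(price=95, qty=10): fills=none; bids=[-] asks=[#6:10@95 #3:8@96 #4:6@98 #5:9@98]
After op 7 [order #7] limit_sell(price=104, qty=7): fills=none; bids=[-] asks=[#6:10@95 #3:8@96 #4:6@98 #5:9@98 #7:7@104]
After op 8 cancel(order #4): fills=none; bids=[-] asks=[#6:10@95 #3:8@96 #5:9@98 #7:7@104]

Answer: bid=100 ask=-
bid=- ask=-
bid=- ask=96
bid=- ask=96
bid=- ask=96
bid=- ask=95
bid=- ask=95
bid=- ask=95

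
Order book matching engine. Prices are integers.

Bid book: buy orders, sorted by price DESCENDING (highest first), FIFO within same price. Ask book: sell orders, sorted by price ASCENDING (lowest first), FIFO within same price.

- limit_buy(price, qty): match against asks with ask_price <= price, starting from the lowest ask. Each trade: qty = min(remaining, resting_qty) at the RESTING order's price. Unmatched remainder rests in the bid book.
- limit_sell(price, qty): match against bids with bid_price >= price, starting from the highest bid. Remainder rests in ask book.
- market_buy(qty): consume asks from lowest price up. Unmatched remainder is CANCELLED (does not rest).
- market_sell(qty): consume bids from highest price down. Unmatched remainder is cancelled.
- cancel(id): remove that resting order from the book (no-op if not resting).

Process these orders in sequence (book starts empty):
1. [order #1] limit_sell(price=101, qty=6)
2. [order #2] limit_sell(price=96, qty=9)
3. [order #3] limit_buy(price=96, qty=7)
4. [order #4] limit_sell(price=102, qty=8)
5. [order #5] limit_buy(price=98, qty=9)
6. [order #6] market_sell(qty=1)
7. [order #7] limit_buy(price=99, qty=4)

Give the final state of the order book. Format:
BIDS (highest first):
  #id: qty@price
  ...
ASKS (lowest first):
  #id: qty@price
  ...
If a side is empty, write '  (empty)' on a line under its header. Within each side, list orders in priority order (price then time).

After op 1 [order #1] limit_sell(price=101, qty=6): fills=none; bids=[-] asks=[#1:6@101]
After op 2 [order #2] limit_sell(price=96, qty=9): fills=none; bids=[-] asks=[#2:9@96 #1:6@101]
After op 3 [order #3] limit_buy(price=96, qty=7): fills=#3x#2:7@96; bids=[-] asks=[#2:2@96 #1:6@101]
After op 4 [order #4] limit_sell(price=102, qty=8): fills=none; bids=[-] asks=[#2:2@96 #1:6@101 #4:8@102]
After op 5 [order #5] limit_buy(price=98, qty=9): fills=#5x#2:2@96; bids=[#5:7@98] asks=[#1:6@101 #4:8@102]
After op 6 [order #6] market_sell(qty=1): fills=#5x#6:1@98; bids=[#5:6@98] asks=[#1:6@101 #4:8@102]
After op 7 [order #7] limit_buy(price=99, qty=4): fills=none; bids=[#7:4@99 #5:6@98] asks=[#1:6@101 #4:8@102]

Answer: BIDS (highest first):
  #7: 4@99
  #5: 6@98
ASKS (lowest first):
  #1: 6@101
  #4: 8@102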